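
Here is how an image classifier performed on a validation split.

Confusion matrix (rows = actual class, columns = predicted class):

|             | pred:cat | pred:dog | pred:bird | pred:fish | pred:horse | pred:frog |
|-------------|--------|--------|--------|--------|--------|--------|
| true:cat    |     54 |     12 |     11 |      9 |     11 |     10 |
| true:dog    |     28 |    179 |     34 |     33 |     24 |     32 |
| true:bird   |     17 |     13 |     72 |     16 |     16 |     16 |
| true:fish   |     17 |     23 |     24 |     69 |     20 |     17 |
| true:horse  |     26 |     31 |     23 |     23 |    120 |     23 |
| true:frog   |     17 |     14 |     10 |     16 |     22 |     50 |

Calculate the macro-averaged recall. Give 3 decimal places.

Per-class recall (TP/(TP+FN)):
  cat: TP=54, FN=12+11+9+11+10=53 → 54/107 = 0.5047
  dog: TP=179, FN=28+34+33+24+32=151 → 179/330 = 0.5424
  bird: TP=72, FN=17+13+16+16+16=78 → 72/150 = 0.4800
  fish: TP=69, FN=17+23+24+20+17=101 → 69/170 = 0.4059
  horse: TP=120, FN=26+31+23+23+23=126 → 120/246 = 0.4878
  frog: TP=50, FN=17+14+10+16+22=79 → 50/129 = 0.3876
Macro-recall = mean = (0.5047 + 0.5424 + 0.4800 + 0.4059 + 0.4878 + 0.3876) / 6 = 0.468

0.468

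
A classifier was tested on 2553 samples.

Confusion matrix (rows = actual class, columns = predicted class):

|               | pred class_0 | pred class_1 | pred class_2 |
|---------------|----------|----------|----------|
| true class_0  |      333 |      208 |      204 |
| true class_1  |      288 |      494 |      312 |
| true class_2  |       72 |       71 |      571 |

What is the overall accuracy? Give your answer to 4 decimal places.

0.5476

Accuracy = trace / total = (333+494+571=1398) / 2553 = 1398/2553 = 0.5476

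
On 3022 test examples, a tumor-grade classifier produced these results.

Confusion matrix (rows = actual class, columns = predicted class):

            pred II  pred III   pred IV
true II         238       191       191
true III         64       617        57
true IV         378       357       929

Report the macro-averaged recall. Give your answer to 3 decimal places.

0.593

Per-class recall (TP/(TP+FN)):
  II: TP=238, FN=191+191=382 → 238/620 = 0.3839
  III: TP=617, FN=64+57=121 → 617/738 = 0.8360
  IV: TP=929, FN=378+357=735 → 929/1664 = 0.5583
Macro-recall = mean = (0.3839 + 0.8360 + 0.5583) / 3 = 0.593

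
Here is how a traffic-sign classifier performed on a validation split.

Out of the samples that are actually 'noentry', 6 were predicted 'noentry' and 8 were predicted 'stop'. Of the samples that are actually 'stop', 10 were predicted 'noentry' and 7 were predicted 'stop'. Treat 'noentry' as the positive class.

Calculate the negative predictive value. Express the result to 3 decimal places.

NPV = TN/(TN+FN) = 7/(7+8) = 0.467

0.467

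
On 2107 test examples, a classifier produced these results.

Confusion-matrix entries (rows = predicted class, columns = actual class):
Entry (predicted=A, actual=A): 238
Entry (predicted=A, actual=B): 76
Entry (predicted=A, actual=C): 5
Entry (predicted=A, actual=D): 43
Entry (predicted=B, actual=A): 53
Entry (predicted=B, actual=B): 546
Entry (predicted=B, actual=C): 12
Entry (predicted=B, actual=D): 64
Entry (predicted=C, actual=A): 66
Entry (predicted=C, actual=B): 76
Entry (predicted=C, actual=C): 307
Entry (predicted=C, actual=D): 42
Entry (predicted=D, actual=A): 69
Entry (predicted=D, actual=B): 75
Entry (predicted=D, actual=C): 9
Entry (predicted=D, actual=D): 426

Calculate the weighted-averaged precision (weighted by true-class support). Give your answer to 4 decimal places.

0.7293

Per-class precision (TP/(TP+FP)):
  A: TP=238, FP=76+5+43=124 → 238/362 = 0.65746
  B: TP=546, FP=53+12+64=129 → 546/675 = 0.80889
  C: TP=307, FP=66+76+42=184 → 307/491 = 0.62525
  D: TP=426, FP=69+75+9=153 → 426/579 = 0.73575
Weighted-precision = Σ (supportᵢ/N)·precisionᵢ with N=2107: (426/2107)·0.65746 + (773/2107)·0.80889 + (333/2107)·0.62525 + (575/2107)·0.73575 = 0.7293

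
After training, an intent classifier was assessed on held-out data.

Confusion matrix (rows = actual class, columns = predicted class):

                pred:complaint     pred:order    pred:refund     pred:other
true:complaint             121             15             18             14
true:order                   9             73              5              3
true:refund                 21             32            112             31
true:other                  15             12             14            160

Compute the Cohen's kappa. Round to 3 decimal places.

0.611

Observed agreement pₒ = trace/N = 466/655 = 0.7115
Expected agreement pₑ = Σ (rowᵢ·colᵢ)/N² = (168·166 + 90·132 + 196·149 + 201·208)/655² = 0.2582
κ = (pₒ − pₑ)/(1 − pₑ) = (0.7115 − 0.2582)/(1 − 0.2582) = 0.611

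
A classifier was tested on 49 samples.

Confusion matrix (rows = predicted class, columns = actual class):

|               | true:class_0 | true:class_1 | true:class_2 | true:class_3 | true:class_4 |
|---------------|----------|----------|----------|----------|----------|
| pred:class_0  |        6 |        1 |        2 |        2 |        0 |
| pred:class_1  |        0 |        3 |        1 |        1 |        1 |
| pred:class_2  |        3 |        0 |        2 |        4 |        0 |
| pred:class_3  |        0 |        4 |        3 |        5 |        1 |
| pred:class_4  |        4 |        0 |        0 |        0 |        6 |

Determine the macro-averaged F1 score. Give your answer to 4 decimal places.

0.4461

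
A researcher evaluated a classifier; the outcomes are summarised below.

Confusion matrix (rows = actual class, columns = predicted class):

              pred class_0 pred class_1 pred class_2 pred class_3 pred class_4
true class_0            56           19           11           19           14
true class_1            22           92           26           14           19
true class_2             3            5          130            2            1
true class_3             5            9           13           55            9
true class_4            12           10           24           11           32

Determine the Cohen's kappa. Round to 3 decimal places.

Observed agreement pₒ = trace/N = 365/613 = 0.5954
Expected agreement pₑ = Σ (rowᵢ·colᵢ)/N² = (119·98 + 173·135 + 141·204 + 91·101 + 89·75)/613² = 0.2120
κ = (pₒ − pₑ)/(1 − pₑ) = (0.5954 − 0.2120)/(1 − 0.2120) = 0.487

0.487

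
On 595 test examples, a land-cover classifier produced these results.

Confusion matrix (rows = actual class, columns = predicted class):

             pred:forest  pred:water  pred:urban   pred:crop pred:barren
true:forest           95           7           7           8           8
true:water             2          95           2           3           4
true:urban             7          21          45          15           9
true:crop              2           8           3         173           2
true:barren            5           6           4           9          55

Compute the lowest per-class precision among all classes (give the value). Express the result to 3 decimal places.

0.693

Per-class precision (TP/(TP+FP)):
  forest: TP=95, FP=2+7+2+5=16 → 95/111 = 0.8559
  water: TP=95, FP=7+21+8+6=42 → 95/137 = 0.6934
  urban: TP=45, FP=7+2+3+4=16 → 45/61 = 0.7377
  crop: TP=173, FP=8+3+15+9=35 → 173/208 = 0.8317
  barren: TP=55, FP=8+4+9+2=23 → 55/78 = 0.7051
Lowest is class 'water' with precision = 0.693.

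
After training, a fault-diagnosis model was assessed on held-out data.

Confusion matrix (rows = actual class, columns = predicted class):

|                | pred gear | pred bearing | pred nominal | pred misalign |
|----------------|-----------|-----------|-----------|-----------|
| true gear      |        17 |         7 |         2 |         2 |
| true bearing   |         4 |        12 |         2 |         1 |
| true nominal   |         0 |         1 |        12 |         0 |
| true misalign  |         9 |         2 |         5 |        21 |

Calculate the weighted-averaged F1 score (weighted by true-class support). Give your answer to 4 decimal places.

0.6411

Per-class F1 score (2·TP/(2·TP+FP+FN)):
  gear: TP=17, FP=4+0+9=13, FN=7+2+2=11 → 34/58 = 0.58621
  bearing: TP=12, FP=7+1+2=10, FN=4+2+1=7 → 24/41 = 0.58537
  nominal: TP=12, FP=2+2+5=9, FN=0+1+0=1 → 24/34 = 0.70588
  misalign: TP=21, FP=2+1+0=3, FN=9+2+5=16 → 42/61 = 0.68852
Weighted-F1 score = Σ (supportᵢ/N)·F1 scoreᵢ with N=97: (28/97)·0.58621 + (19/97)·0.58537 + (13/97)·0.70588 + (37/97)·0.68852 = 0.6411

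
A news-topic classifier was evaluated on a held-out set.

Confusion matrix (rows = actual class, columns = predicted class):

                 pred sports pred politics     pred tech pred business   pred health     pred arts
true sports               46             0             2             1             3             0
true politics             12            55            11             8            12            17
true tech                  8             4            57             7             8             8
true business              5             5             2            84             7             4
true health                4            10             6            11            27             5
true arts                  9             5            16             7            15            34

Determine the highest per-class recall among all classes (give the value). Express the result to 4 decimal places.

0.8846

Per-class recall (TP/(TP+FN)):
  sports: TP=46, FN=0+2+1+3+0=6 → 46/52 = 0.88462
  politics: TP=55, FN=12+11+8+12+17=60 → 55/115 = 0.47826
  tech: TP=57, FN=8+4+7+8+8=35 → 57/92 = 0.61957
  business: TP=84, FN=5+5+2+7+4=23 → 84/107 = 0.78505
  health: TP=27, FN=4+10+6+11+5=36 → 27/63 = 0.42857
  arts: TP=34, FN=9+5+16+7+15=52 → 34/86 = 0.39535
Highest is class 'sports' with recall = 0.8846.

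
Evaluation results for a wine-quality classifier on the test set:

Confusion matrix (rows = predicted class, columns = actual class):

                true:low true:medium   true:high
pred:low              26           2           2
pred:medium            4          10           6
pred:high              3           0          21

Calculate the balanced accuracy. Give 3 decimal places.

Balanced accuracy = mean of per-class recall.
  low: recall = 26/33 = 0.7879
  medium: recall = 10/12 = 0.8333
  high: recall = 21/29 = 0.7241
Mean = (0.7879 + 0.8333 + 0.7241) / 3 = 0.782

0.782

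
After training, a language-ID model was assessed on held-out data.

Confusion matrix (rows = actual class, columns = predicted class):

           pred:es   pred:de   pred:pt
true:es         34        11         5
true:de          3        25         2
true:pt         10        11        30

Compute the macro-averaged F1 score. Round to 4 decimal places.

Per-class F1 score (2·TP/(2·TP+FP+FN)):
  es: TP=34, FP=3+10=13, FN=11+5=16 → 68/97 = 0.70103
  de: TP=25, FP=11+11=22, FN=3+2=5 → 50/77 = 0.64935
  pt: TP=30, FP=5+2=7, FN=10+11=21 → 60/88 = 0.68182
Macro-F1 score = mean = (0.70103 + 0.64935 + 0.68182) / 3 = 0.6774

0.6774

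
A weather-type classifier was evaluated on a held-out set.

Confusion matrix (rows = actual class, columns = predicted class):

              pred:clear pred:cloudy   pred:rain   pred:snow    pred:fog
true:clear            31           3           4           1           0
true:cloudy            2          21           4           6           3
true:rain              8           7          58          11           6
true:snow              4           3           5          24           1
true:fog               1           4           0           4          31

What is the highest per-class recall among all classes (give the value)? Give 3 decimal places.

Per-class recall (TP/(TP+FN)):
  clear: TP=31, FN=3+4+1+0=8 → 31/39 = 0.7949
  cloudy: TP=21, FN=2+4+6+3=15 → 21/36 = 0.5833
  rain: TP=58, FN=8+7+11+6=32 → 58/90 = 0.6444
  snow: TP=24, FN=4+3+5+1=13 → 24/37 = 0.6486
  fog: TP=31, FN=1+4+0+4=9 → 31/40 = 0.7750
Highest is class 'clear' with recall = 0.795.

0.795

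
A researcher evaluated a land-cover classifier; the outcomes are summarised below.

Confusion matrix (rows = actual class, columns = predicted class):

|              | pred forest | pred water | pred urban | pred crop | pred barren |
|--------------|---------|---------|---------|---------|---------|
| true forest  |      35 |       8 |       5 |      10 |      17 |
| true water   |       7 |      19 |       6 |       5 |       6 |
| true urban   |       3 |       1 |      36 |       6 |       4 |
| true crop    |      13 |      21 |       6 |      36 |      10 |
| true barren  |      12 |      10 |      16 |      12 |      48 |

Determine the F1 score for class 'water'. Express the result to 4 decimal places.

Take TP from the diagonal, FP from the rest of the 'water' prediction marginal, FN from the rest of the 'water' actual marginal.
F1 score = 2·TP/(2·TP+FP+FN).
water: TP=19, FP=8+1+21+10=40, FN=7+6+5+6=24 → 38/102 = 0.37255

0.3725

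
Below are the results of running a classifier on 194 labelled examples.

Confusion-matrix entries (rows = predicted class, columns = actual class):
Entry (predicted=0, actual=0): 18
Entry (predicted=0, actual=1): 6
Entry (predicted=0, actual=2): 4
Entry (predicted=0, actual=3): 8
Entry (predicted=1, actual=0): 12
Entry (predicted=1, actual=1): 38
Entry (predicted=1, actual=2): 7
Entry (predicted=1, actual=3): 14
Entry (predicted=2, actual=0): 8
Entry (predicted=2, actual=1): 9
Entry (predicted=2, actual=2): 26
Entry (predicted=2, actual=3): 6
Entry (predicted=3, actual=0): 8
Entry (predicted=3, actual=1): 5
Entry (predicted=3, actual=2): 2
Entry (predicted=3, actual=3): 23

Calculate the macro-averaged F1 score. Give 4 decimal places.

0.5340

Per-class F1 score (2·TP/(2·TP+FP+FN)):
  0: TP=18, FP=6+4+8=18, FN=12+8+8=28 → 36/82 = 0.43902
  1: TP=38, FP=12+7+14=33, FN=6+9+5=20 → 76/129 = 0.58915
  2: TP=26, FP=8+9+6=23, FN=4+7+2=13 → 52/88 = 0.59091
  3: TP=23, FP=8+5+2=15, FN=8+14+6=28 → 46/89 = 0.51685
Macro-F1 score = mean = (0.43902 + 0.58915 + 0.59091 + 0.51685) / 4 = 0.5340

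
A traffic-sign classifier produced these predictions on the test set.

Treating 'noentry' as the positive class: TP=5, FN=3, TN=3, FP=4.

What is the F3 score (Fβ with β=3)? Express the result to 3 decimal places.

Fβ = (1+β²)·TP / ((1+β²)·TP + β²·FN + FP), with β²=9
= 10·5 / (10·5 + 9·3 + 4) = 0.617

0.617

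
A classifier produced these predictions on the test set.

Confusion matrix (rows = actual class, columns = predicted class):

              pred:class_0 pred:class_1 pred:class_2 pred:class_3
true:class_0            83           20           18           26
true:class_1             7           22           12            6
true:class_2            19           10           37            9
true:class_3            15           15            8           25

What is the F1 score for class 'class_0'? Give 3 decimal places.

0.613

F1 score = 2·TP/(2·TP+FP+FN).
class_0: TP=83, FP=7+19+15=41, FN=20+18+26=64 → 166/271 = 0.6125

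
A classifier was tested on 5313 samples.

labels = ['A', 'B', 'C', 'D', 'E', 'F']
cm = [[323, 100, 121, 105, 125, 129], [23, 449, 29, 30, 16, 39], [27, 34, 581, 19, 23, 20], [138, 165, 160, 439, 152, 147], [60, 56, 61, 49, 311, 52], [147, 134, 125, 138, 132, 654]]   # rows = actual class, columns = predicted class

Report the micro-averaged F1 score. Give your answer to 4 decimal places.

Micro-averaging pools counts across classes: ΣTP=2757, ΣFP=2556, ΣFN=2556.
Micro-F1 score = 2·TP/(2·TP+FP+FN) on pooled counts = 0.5189 (equals overall accuracy in single-label multiclass).

0.5189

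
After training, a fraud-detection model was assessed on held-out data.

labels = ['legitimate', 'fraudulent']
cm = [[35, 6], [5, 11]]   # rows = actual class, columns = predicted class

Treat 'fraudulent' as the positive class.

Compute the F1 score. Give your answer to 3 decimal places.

Precision = TP/(TP+FP) = 11/17 = 0.6471
Recall = TP/(TP+FN) = 11/16 = 0.6875
F1 = 2·TP/(2·TP+FP+FN) = 22/33 = 0.667

0.667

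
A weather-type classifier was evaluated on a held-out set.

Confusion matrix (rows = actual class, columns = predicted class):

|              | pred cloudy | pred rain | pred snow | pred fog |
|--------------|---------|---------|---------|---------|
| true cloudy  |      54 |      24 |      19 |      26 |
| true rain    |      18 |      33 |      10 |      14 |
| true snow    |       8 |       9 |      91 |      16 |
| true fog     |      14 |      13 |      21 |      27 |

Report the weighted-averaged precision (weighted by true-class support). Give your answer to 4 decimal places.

Per-class precision (TP/(TP+FP)):
  cloudy: TP=54, FP=18+8+14=40 → 54/94 = 0.57447
  rain: TP=33, FP=24+9+13=46 → 33/79 = 0.41772
  snow: TP=91, FP=19+10+21=50 → 91/141 = 0.64539
  fog: TP=27, FP=26+14+16=56 → 27/83 = 0.32530
Weighted-precision = Σ (supportᵢ/N)·precisionᵢ with N=397: (123/397)·0.57447 + (75/397)·0.41772 + (124/397)·0.64539 + (75/397)·0.32530 = 0.5199

0.5199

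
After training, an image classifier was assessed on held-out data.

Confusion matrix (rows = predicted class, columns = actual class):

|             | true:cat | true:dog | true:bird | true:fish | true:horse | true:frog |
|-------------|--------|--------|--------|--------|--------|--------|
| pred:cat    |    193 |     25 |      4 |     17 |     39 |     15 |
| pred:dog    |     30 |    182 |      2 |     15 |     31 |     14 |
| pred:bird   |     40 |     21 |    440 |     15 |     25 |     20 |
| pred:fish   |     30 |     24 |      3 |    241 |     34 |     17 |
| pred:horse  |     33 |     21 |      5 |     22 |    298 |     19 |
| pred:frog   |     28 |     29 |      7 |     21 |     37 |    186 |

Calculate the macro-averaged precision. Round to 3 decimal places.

0.692

Per-class precision (TP/(TP+FP)):
  cat: TP=193, FP=25+4+17+39+15=100 → 193/293 = 0.6587
  dog: TP=182, FP=30+2+15+31+14=92 → 182/274 = 0.6642
  bird: TP=440, FP=40+21+15+25+20=121 → 440/561 = 0.7843
  fish: TP=241, FP=30+24+3+34+17=108 → 241/349 = 0.6905
  horse: TP=298, FP=33+21+5+22+19=100 → 298/398 = 0.7487
  frog: TP=186, FP=28+29+7+21+37=122 → 186/308 = 0.6039
Macro-precision = mean = (0.6587 + 0.6642 + 0.7843 + 0.6905 + 0.7487 + 0.6039) / 6 = 0.692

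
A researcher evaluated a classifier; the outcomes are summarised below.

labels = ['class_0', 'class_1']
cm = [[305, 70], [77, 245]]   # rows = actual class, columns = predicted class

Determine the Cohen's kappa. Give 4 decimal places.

0.5751

Observed agreement pₒ = trace/N = 550/697 = 0.78910
Expected agreement pₑ = Σ (rowᵢ·colᵢ)/N² = (375·382 + 322·315)/697² = 0.50365
κ = (pₒ − pₑ)/(1 − pₑ) = (0.78910 − 0.50365)/(1 − 0.50365) = 0.5751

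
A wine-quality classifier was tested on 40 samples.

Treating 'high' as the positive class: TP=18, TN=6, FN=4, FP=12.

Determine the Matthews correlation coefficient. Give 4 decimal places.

MCC = (TP·TN − FP·FN) / √((TP+FP)(TP+FN)(TN+FP)(TN+FN))
Numerator = 18·6 − 12·4 = 60
Denominator = √(30·22·18·10) = √118800 = 344.6738
MCC = 60 / 344.6738 = 0.1741

0.1741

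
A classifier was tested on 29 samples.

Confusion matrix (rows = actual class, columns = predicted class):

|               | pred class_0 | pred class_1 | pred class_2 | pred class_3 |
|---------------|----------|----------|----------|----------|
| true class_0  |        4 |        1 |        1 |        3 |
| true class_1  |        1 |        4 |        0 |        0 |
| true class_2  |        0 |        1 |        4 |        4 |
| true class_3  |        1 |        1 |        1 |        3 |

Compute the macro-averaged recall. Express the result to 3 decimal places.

Per-class recall (TP/(TP+FN)):
  class_0: TP=4, FN=1+1+3=5 → 4/9 = 0.4444
  class_1: TP=4, FN=1+0+0=1 → 4/5 = 0.8000
  class_2: TP=4, FN=0+1+4=5 → 4/9 = 0.4444
  class_3: TP=3, FN=1+1+1=3 → 3/6 = 0.5000
Macro-recall = mean = (0.4444 + 0.8000 + 0.4444 + 0.5000) / 4 = 0.547

0.547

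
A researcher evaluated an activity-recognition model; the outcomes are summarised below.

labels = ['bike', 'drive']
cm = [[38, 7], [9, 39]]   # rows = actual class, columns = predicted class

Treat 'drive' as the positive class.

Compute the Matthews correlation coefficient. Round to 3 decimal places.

MCC = (TP·TN − FP·FN) / √((TP+FP)(TP+FN)(TN+FP)(TN+FN))
Numerator = 39·38 − 7·9 = 1419
Denominator = √(46·48·45·47) = √4669920 = 2160.9998
MCC = 1419 / 2160.9998 = 0.657

0.657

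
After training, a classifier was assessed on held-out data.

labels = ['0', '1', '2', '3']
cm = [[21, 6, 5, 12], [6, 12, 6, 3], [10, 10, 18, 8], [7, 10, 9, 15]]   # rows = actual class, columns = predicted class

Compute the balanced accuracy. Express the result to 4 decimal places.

0.4197

Balanced accuracy = mean of per-class recall.
  0: recall = 21/44 = 0.47727
  1: recall = 12/27 = 0.44444
  2: recall = 18/46 = 0.39130
  3: recall = 15/41 = 0.36585
Mean = (0.47727 + 0.44444 + 0.39130 + 0.36585) / 4 = 0.4197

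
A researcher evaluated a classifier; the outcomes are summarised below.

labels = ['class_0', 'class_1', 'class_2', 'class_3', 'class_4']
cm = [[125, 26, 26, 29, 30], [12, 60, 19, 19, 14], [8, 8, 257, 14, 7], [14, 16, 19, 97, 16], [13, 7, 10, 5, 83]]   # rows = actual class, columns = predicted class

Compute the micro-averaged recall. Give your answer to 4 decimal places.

Micro-averaging pools counts across classes: ΣTP=622, ΣFP=312, ΣFN=312.
Micro-recall = TP/(TP+FN) on pooled counts = 0.6660 (equals overall accuracy in single-label multiclass).

0.6660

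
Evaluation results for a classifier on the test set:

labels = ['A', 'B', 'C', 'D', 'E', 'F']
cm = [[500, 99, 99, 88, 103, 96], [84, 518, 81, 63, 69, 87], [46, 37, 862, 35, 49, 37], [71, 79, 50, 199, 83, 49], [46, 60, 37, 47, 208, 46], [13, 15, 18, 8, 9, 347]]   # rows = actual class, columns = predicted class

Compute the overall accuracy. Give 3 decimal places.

0.607

Accuracy = trace / total = (500+518+862+199+208+347=2634) / 4338 = 2634/4338 = 0.607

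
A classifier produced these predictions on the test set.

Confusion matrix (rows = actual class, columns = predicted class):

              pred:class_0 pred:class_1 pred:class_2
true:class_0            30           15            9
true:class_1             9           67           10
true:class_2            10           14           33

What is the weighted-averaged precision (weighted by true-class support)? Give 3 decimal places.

0.656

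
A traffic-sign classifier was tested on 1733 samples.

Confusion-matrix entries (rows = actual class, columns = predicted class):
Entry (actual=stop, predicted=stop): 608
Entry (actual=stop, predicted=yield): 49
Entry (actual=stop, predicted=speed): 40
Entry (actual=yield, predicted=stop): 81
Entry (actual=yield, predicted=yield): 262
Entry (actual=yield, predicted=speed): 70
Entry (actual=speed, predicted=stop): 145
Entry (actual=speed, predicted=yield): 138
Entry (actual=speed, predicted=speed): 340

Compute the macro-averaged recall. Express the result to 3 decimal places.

0.684

Per-class recall (TP/(TP+FN)):
  stop: TP=608, FN=49+40=89 → 608/697 = 0.8723
  yield: TP=262, FN=81+70=151 → 262/413 = 0.6344
  speed: TP=340, FN=145+138=283 → 340/623 = 0.5457
Macro-recall = mean = (0.8723 + 0.6344 + 0.5457) / 3 = 0.684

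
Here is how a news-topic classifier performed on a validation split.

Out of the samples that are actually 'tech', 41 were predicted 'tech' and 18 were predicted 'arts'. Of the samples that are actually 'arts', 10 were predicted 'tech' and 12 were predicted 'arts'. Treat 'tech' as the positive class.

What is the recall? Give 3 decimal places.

0.695

Recall = TP/(TP+FN) = 41/(41+18) = 41/59 = 0.695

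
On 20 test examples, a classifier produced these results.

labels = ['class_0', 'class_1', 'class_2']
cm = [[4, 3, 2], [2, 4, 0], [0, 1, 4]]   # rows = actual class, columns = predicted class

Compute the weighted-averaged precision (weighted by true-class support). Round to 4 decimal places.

0.6167

Per-class precision (TP/(TP+FP)):
  class_0: TP=4, FP=2+0=2 → 4/6 = 0.66667
  class_1: TP=4, FP=3+1=4 → 4/8 = 0.50000
  class_2: TP=4, FP=2+0=2 → 4/6 = 0.66667
Weighted-precision = Σ (supportᵢ/N)·precisionᵢ with N=20: (9/20)·0.66667 + (6/20)·0.50000 + (5/20)·0.66667 = 0.6167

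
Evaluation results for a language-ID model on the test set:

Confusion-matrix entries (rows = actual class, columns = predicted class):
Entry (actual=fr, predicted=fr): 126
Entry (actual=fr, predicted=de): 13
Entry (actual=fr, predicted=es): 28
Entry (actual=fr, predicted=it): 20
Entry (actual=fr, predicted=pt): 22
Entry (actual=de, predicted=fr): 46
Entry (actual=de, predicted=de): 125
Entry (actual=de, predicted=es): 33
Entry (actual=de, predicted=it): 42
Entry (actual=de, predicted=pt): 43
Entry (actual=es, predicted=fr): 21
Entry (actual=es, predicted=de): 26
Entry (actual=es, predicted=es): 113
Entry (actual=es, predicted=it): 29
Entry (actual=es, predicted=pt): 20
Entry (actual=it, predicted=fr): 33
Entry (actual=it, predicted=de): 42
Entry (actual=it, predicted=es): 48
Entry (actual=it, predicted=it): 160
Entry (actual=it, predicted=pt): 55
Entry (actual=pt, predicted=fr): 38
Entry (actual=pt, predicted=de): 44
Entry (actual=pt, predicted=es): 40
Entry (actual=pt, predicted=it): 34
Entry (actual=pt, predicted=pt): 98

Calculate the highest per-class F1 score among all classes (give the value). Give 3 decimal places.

0.533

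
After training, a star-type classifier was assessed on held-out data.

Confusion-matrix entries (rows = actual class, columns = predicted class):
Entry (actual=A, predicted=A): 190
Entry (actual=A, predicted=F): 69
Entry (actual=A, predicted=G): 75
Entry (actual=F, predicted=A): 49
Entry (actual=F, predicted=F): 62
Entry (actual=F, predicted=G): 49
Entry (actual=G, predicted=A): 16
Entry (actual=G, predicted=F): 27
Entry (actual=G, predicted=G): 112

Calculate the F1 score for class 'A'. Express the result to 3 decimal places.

0.645

Treat 'A' as positive and all other classes as negative.
F1 score = 2·TP/(2·TP+FP+FN).
A: TP=190, FP=49+16=65, FN=69+75=144 → 380/589 = 0.6452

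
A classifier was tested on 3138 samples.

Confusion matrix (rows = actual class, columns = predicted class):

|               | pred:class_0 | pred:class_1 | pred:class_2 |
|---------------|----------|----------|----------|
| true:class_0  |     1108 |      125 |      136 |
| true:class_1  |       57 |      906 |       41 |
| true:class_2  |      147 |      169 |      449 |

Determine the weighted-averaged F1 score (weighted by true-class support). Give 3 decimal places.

0.781

Per-class F1 score (2·TP/(2·TP+FP+FN)):
  class_0: TP=1108, FP=57+147=204, FN=125+136=261 → 2216/2681 = 0.8266
  class_1: TP=906, FP=125+169=294, FN=57+41=98 → 1812/2204 = 0.8221
  class_2: TP=449, FP=136+41=177, FN=147+169=316 → 898/1391 = 0.6456
Weighted-F1 score = Σ (supportᵢ/N)·F1 scoreᵢ with N=3138: (1369/3138)·0.8266 + (1004/3138)·0.8221 + (765/3138)·0.6456 = 0.781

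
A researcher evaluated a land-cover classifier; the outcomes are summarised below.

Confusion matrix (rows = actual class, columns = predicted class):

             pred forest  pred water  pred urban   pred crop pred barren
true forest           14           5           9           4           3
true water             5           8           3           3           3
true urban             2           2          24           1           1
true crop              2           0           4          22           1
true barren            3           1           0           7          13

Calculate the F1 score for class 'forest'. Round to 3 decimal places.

Take TP from the diagonal, FP from the rest of the 'forest' prediction marginal, FN from the rest of the 'forest' actual marginal.
F1 score = 2·TP/(2·TP+FP+FN).
forest: TP=14, FP=5+2+2+3=12, FN=5+9+4+3=21 → 28/61 = 0.4590

0.459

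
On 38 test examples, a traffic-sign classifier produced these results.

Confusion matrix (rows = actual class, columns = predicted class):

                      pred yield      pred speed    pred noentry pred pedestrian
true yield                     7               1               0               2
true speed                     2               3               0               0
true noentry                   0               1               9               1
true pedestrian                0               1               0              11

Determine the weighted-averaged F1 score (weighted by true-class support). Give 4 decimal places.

0.7934

Per-class F1 score (2·TP/(2·TP+FP+FN)):
  yield: TP=7, FP=2+0+0=2, FN=1+0+2=3 → 14/19 = 0.73684
  speed: TP=3, FP=1+1+1=3, FN=2+0+0=2 → 6/11 = 0.54545
  noentry: TP=9, FP=0+0+0=0, FN=0+1+1=2 → 18/20 = 0.90000
  pedestrian: TP=11, FP=2+0+1=3, FN=0+1+0=1 → 22/26 = 0.84615
Weighted-F1 score = Σ (supportᵢ/N)·F1 scoreᵢ with N=38: (10/38)·0.73684 + (5/38)·0.54545 + (11/38)·0.90000 + (12/38)·0.84615 = 0.7934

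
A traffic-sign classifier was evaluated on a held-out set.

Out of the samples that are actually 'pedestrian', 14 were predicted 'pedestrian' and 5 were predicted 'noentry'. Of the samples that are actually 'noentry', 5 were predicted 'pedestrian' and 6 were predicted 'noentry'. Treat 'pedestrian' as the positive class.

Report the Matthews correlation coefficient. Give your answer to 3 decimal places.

0.282

MCC = (TP·TN − FP·FN) / √((TP+FP)(TP+FN)(TN+FP)(TN+FN))
Numerator = 14·6 − 5·5 = 59
Denominator = √(19·19·11·11) = √43681 = 209.0000
MCC = 59 / 209.0000 = 0.282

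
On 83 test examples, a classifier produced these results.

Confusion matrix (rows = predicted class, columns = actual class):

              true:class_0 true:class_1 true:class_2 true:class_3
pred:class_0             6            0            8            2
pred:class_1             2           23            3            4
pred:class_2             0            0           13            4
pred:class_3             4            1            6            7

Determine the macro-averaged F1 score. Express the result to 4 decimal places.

0.5508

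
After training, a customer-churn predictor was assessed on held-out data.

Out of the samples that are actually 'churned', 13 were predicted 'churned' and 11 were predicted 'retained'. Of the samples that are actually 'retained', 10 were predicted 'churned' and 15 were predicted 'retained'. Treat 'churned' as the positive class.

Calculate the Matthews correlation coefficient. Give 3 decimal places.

0.142

MCC = (TP·TN − FP·FN) / √((TP+FP)(TP+FN)(TN+FP)(TN+FN))
Numerator = 13·15 − 10·11 = 85
Denominator = √(23·24·25·26) = √358800 = 598.9992
MCC = 85 / 598.9992 = 0.142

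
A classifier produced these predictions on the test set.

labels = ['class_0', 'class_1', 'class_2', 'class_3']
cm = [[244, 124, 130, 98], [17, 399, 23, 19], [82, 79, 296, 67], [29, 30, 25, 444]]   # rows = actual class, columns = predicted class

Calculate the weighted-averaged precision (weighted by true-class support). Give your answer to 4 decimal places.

Per-class precision (TP/(TP+FP)):
  class_0: TP=244, FP=17+82+29=128 → 244/372 = 0.65591
  class_1: TP=399, FP=124+79+30=233 → 399/632 = 0.63133
  class_2: TP=296, FP=130+23+25=178 → 296/474 = 0.62447
  class_3: TP=444, FP=98+19+67=184 → 444/628 = 0.70701
Weighted-precision = Σ (supportᵢ/N)·precisionᵢ with N=2106: (596/2106)·0.65591 + (458/2106)·0.63133 + (524/2106)·0.62447 + (528/2106)·0.70701 = 0.6556

0.6556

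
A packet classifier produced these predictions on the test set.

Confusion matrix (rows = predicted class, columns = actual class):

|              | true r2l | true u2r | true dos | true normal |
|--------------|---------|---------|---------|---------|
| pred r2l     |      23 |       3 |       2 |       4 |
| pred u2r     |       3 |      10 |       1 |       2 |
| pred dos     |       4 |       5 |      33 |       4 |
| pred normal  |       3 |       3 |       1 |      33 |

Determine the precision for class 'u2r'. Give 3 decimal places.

One-vs-rest for 'u2r': TP = diagonal; FP = other classes predicted 'u2r'; FN = 'u2r' predicted as other.
precision = TP/(TP+FP).
u2r: TP=10, FP=3+1+2=6 → 10/16 = 0.6250

0.625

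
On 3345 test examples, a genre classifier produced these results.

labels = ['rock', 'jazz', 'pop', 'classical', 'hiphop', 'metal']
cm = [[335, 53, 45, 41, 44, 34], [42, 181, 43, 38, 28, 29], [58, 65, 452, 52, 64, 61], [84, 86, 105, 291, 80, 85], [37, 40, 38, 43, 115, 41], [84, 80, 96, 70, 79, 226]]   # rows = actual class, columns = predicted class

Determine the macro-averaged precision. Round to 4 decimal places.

0.4602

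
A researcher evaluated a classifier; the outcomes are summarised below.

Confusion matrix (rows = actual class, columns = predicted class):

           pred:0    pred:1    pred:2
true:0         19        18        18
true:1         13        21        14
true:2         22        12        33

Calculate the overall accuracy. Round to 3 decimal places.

0.429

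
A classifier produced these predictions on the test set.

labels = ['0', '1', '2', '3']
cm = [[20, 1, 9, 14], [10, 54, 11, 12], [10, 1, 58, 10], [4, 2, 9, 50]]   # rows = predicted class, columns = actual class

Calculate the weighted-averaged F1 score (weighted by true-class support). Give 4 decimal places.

0.6580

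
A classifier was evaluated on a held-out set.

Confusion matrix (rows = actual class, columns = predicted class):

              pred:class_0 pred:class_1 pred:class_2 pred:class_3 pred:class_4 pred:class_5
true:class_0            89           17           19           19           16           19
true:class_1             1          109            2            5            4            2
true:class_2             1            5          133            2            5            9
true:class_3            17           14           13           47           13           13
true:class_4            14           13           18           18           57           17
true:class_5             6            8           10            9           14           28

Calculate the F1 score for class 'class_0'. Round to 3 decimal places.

Treat 'class_0' as positive and all other classes as negative.
F1 score = 2·TP/(2·TP+FP+FN).
class_0: TP=89, FP=1+1+17+14+6=39, FN=17+19+19+16+19=90 → 178/307 = 0.5798

0.580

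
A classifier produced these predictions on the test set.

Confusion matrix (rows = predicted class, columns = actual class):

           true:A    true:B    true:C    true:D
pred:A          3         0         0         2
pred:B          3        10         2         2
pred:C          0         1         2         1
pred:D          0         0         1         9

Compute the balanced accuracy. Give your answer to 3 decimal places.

Balanced accuracy = mean of per-class recall.
  A: recall = 3/6 = 0.5000
  B: recall = 10/11 = 0.9091
  C: recall = 2/5 = 0.4000
  D: recall = 9/14 = 0.6429
Mean = (0.5000 + 0.9091 + 0.4000 + 0.6429) / 4 = 0.613

0.613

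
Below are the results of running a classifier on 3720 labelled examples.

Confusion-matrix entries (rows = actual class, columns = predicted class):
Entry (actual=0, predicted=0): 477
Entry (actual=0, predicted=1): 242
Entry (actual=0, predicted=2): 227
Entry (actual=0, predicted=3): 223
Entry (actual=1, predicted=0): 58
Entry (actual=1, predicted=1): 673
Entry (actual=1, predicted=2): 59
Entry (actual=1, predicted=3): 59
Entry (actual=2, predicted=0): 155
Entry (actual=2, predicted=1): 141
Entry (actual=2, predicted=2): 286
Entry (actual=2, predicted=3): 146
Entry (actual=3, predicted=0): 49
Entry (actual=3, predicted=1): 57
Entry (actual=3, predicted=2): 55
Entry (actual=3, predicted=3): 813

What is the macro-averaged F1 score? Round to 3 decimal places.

Per-class F1 score (2·TP/(2·TP+FP+FN)):
  0: TP=477, FP=58+155+49=262, FN=242+227+223=692 → 954/1908 = 0.5000
  1: TP=673, FP=242+141+57=440, FN=58+59+59=176 → 1346/1962 = 0.6860
  2: TP=286, FP=227+59+55=341, FN=155+141+146=442 → 572/1355 = 0.4221
  3: TP=813, FP=223+59+146=428, FN=49+57+55=161 → 1626/2215 = 0.7341
Macro-F1 score = mean = (0.5000 + 0.6860 + 0.4221 + 0.7341) / 4 = 0.586

0.586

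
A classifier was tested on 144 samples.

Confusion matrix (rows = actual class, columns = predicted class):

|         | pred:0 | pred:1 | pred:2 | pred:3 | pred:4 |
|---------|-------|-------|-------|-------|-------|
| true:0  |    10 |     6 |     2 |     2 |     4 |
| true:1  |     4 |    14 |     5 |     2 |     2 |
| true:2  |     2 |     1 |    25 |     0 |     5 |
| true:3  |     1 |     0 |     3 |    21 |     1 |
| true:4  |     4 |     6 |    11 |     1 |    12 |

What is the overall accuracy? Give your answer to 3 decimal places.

0.569

Accuracy = trace / total = (10+14+25+21+12=82) / 144 = 82/144 = 0.569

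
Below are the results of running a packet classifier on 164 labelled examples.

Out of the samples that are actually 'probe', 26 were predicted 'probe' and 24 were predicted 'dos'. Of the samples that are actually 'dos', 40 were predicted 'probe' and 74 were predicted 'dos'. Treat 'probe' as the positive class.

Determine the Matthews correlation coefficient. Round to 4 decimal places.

MCC = (TP·TN − FP·FN) / √((TP+FP)(TP+FN)(TN+FP)(TN+FN))
Numerator = 26·74 − 40·24 = 964
Denominator = √(66·50·114·98) = √36867600 = 6071.8696
MCC = 964 / 6071.8696 = 0.1588

0.1588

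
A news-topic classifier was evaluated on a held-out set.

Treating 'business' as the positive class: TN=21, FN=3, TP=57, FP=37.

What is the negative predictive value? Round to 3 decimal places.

NPV = TN/(TN+FN) = 21/(21+3) = 0.875

0.875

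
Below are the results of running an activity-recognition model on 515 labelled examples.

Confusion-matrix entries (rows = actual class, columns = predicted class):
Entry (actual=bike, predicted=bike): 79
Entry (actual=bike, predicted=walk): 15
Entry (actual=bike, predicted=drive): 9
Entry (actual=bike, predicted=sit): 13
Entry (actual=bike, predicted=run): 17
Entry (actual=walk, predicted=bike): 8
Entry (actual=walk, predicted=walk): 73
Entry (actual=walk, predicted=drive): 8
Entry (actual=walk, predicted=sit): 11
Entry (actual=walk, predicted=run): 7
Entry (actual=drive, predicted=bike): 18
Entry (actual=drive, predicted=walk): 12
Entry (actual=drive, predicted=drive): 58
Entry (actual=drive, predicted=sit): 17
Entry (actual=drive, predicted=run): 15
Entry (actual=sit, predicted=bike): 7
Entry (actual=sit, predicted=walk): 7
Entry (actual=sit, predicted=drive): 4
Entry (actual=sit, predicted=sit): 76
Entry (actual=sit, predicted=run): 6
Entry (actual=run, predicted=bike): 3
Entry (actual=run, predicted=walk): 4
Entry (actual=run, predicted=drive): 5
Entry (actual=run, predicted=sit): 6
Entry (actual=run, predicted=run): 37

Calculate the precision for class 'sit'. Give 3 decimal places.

Treat 'sit' as positive and all other classes as negative.
precision = TP/(TP+FP).
sit: TP=76, FP=13+11+17+6=47 → 76/123 = 0.6179

0.618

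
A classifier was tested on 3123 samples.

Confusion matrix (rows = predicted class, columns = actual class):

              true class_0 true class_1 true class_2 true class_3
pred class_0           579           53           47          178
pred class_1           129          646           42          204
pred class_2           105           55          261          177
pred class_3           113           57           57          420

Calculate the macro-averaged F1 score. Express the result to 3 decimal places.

0.598

Per-class F1 score (2·TP/(2·TP+FP+FN)):
  class_0: TP=579, FP=53+47+178=278, FN=129+105+113=347 → 1158/1783 = 0.6495
  class_1: TP=646, FP=129+42+204=375, FN=53+55+57=165 → 1292/1832 = 0.7052
  class_2: TP=261, FP=105+55+177=337, FN=47+42+57=146 → 522/1005 = 0.5194
  class_3: TP=420, FP=113+57+57=227, FN=178+204+177=559 → 840/1626 = 0.5166
Macro-F1 score = mean = (0.6495 + 0.7052 + 0.5194 + 0.5166) / 4 = 0.598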